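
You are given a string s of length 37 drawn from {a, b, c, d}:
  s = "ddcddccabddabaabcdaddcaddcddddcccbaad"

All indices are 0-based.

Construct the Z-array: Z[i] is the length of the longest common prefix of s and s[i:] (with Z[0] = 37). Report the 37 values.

[37, 1, 0, 3, 1, 0, 0, 0, 0, 2, 1, 0, 0, 0, 0, 0, 0, 1, 0, 3, 1, 0, 0, 5, 1, 0, 2, 2, 3, 1, 0, 0, 0, 0, 0, 0, 1]

Z[0]=37
i=1: fresh scan; Z[1]=1 extend→box=[1,2)
i=2: fresh scan; Z[2]=0
i=3: fresh scan; Z[3]=3 extend→box=[3,6)
i=4: min(r-i=2, Z[1]=1)=1; Z[4]=1
i=5: min(r-i=1, Z[2]=0)=0; Z[5]=0
i=6: fresh scan; Z[6]=0
i=7: fresh scan; Z[7]=0
i=8: fresh scan; Z[8]=0
i=9: fresh scan; Z[9]=2 extend→box=[9,11)
i=10: min(r-i=1, Z[1]=1)=1; Z[10]=1
i=11: fresh scan; Z[11]=0
i=12: fresh scan; Z[12]=0
i=13: fresh scan; Z[13]=0
i=14: fresh scan; Z[14]=0
i=15: fresh scan; Z[15]=0
i=16: fresh scan; Z[16]=0
i=17: fresh scan; Z[17]=1 extend→box=[17,18)
i=18: fresh scan; Z[18]=0
i=19: fresh scan; Z[19]=3 extend→box=[19,22)
i=20: min(r-i=2, Z[1]=1)=1; Z[20]=1
i=21: min(r-i=1, Z[2]=0)=0; Z[21]=0
i=22: fresh scan; Z[22]=0
i=23: fresh scan; Z[23]=5 extend→box=[23,28)
i=24: min(r-i=4, Z[1]=1)=1; Z[24]=1
i=25: min(r-i=3, Z[2]=0)=0; Z[25]=0
i=26: min(r-i=2, Z[3]=3)=2; Z[26]=2
i=27: min(r-i=1, Z[4]=1)=1; Z[27]=2 extend→box=[27,29)
i=28: min(r-i=1, Z[1]=1)=1; Z[28]=3 extend→box=[28,31)
i=29: min(r-i=2, Z[1]=1)=1; Z[29]=1
i=30: min(r-i=1, Z[2]=0)=0; Z[30]=0
i=31: fresh scan; Z[31]=0
i=32: fresh scan; Z[32]=0
i=33: fresh scan; Z[33]=0
i=34: fresh scan; Z[34]=0
i=35: fresh scan; Z[35]=0
i=36: fresh scan; Z[36]=1 extend→box=[36,37)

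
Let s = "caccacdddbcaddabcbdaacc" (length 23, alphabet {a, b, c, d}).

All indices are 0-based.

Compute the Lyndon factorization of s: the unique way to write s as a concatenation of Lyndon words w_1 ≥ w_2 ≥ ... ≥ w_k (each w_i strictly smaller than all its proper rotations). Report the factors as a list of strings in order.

["c", "accacdddbcadd", "abcbd", "aacc"]

emit factor 1: 'c' (i=0, period=1)
emit factor 2: 'accacdddbcadd' (i=1, period=13)
emit factor 3: 'abcbd' (i=14, period=5)
emit factor 4: 'aacc' (i=19, period=4)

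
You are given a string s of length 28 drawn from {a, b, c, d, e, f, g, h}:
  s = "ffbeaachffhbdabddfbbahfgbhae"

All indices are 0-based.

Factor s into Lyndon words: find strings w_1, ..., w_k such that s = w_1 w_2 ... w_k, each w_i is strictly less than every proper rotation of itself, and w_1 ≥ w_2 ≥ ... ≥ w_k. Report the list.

emit factor 1: 'f' (i=0, period=1)
emit factor 2: 'f' (i=1, period=1)
emit factor 3: 'be' (i=2, period=2)
emit factor 4: 'aachffhbdabddfbbahfgbhae' (i=4, period=24)

["f", "f", "be", "aachffhbdabddfbbahfgbhae"]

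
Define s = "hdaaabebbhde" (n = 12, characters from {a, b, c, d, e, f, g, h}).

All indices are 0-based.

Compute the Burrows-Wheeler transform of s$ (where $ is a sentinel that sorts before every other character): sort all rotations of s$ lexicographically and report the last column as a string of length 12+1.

rank  rotation       last
    0  $hdaaabebbhde  e
    1  aaabebbhde$hd  d
    2  aabebbhde$hda  a
    3  abebbhde$hdaa  a
    4  bbhde$hdaaabe  e
    5  bebbhde$hdaaa  a
    6  bhde$hdaaabeb  b
    7  daaabebbhde$h  h
    8  de$hdaaabebbh  h
    9  e$hdaaabebbhd  d
   10  ebbhde$hdaaab  b
   11  hdaaabebbhde$  $
   12  hde$hdaaabebb  b

edaaeabhhdb$b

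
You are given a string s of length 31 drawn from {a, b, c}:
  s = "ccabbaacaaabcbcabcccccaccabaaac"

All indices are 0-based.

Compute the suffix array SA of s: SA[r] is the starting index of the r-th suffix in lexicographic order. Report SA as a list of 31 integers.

sorted suffixes:
  #0 SA[0]=8  'aaabcbcabcccccaccabaaac'
  #1 SA[1]=27  'aaac'
  #2 SA[2]=9  'aabcbcabcccccaccabaaac'
  #3 SA[3]=28  'aac'
  #4 SA[4]=5  'aacaaabcbcabcccccaccabaaac'
  #5 SA[5]=25  'abaaac'
  #6 SA[6]=2  'abbaacaaabcbcabcccccaccabaaac'
  #7 SA[7]=10  'abcbcabcccccaccabaaac'
  #8 SA[8]=15  'abcccccaccabaaac'
  #9 SA[9]=29  'ac'
  #10 SA[10]=6  'acaaabcbcabcccccaccabaaac'
  #11 SA[11]=22  'accabaaac'
  #12 SA[12]=26  'baaac'
  #13 SA[13]=4  'baacaaabcbcabcccccaccabaaac'
  #14 SA[14]=3  'bbaacaaabcbcabcccccaccabaaac'
  #15 SA[15]=13  'bcabcccccaccabaaac'
  #16 SA[16]=11  'bcbcabcccccaccabaaac'
  #17 SA[17]=16  'bcccccaccabaaac'
  #18 SA[18]=30  'c'
  #19 SA[19]=7  'caaabcbcabcccccaccabaaac'
  #20 SA[20]=24  'cabaaac'
  #21 SA[21]=1  'cabbaacaaabcbcabcccccaccabaaac'
  #22 SA[22]=14  'cabcccccaccabaaac'
  #23 SA[23]=21  'caccabaaac'
  #24 SA[24]=12  'cbcabcccccaccabaaac'
  #25 SA[25]=23  'ccabaaac'
  #26 SA[26]=0  'ccabbaacaaabcbcabcccccaccabaaac'
  #27 SA[27]=20  'ccaccabaaac'
  #28 SA[28]=19  'cccaccabaaac'
  #29 SA[29]=18  'ccccaccabaaac'
  #30 SA[30]=17  'cccccaccabaaac'

[8, 27, 9, 28, 5, 25, 2, 10, 15, 29, 6, 22, 26, 4, 3, 13, 11, 16, 30, 7, 24, 1, 14, 21, 12, 23, 0, 20, 19, 18, 17]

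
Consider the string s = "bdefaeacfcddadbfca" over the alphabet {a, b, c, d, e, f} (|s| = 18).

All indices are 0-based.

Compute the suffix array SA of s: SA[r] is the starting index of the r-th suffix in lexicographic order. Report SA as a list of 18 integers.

rank | idx | suffix
   0 |  17 | a
   1 |   6 | acfcddadbfca
   2 |  12 | adbfca
   3 |   4 | aeacfcddadbfca
   4 |   0 | bdefaeacfcddadbfca
   5 |  14 | bfca
   6 |  16 | ca
   7 |   9 | cddadbfca
   8 |   7 | cfcddadbfca
   9 |  11 | dadbfca
  10 |  13 | dbfca
  11 |  10 | ddadbfca
  12 |   1 | defaeacfcddadbfca
  13 |   5 | eacfcddadbfca
  14 |   2 | efaeacfcddadbfca
  15 |   3 | faeacfcddadbfca
  16 |  15 | fca
  17 |   8 | fcddadbfca

[17, 6, 12, 4, 0, 14, 16, 9, 7, 11, 13, 10, 1, 5, 2, 3, 15, 8]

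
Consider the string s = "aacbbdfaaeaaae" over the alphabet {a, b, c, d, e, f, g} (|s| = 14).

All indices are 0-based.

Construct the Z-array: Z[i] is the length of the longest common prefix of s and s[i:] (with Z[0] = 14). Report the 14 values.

Z[0]=14
i=1: i≥r, start 0; Z[1]=1 grow→box=[1,2)
i=2: i≥r, start 0; Z[2]=0
i=3: i≥r, start 0; Z[3]=0
i=4: i≥r, start 0; Z[4]=0
i=5: i≥r, start 0; Z[5]=0
i=6: i≥r, start 0; Z[6]=0
i=7: i≥r, start 0; Z[7]=2 grow→box=[7,9)
i=8: min(r-i=1, Z[1]=1)=1; Z[8]=1
i=9: i≥r, start 0; Z[9]=0
i=10: i≥r, start 0; Z[10]=2 grow→box=[10,12)
i=11: min(r-i=1, Z[1]=1)=1; Z[11]=2 grow→box=[11,13)
i=12: min(r-i=1, Z[1]=1)=1; Z[12]=1
i=13: i≥r, start 0; Z[13]=0

[14, 1, 0, 0, 0, 0, 0, 2, 1, 0, 2, 2, 1, 0]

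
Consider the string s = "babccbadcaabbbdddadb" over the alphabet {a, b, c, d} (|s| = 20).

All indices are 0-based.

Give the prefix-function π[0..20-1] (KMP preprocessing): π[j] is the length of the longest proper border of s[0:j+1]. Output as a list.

[0, 0, 1, 0, 0, 1, 2, 0, 0, 0, 0, 1, 1, 1, 0, 0, 0, 0, 0, 1]

π[0] = 0
j=1 s[j]='a': π[1]=0 (border '')
j=2 s[j]='b': π[2]=1 (border 'b')
j=3 s[j]='c': k: 1→0; π[3]=0 (border '')
j=4 s[j]='c': π[4]=0 (border '')
j=5 s[j]='b': π[5]=1 (border 'b')
j=6 s[j]='a': π[6]=2 (border 'ba')
j=7 s[j]='d': k: 2→0; π[7]=0 (border '')
j=8 s[j]='c': π[8]=0 (border '')
j=9 s[j]='a': π[9]=0 (border '')
j=10 s[j]='a': π[10]=0 (border '')
j=11 s[j]='b': π[11]=1 (border 'b')
j=12 s[j]='b': k: 1→0; π[12]=1 (border 'b')
j=13 s[j]='b': k: 1→0; π[13]=1 (border 'b')
j=14 s[j]='d': k: 1→0; π[14]=0 (border '')
j=15 s[j]='d': π[15]=0 (border '')
j=16 s[j]='d': π[16]=0 (border '')
j=17 s[j]='a': π[17]=0 (border '')
j=18 s[j]='d': π[18]=0 (border '')
j=19 s[j]='b': π[19]=1 (border 'b')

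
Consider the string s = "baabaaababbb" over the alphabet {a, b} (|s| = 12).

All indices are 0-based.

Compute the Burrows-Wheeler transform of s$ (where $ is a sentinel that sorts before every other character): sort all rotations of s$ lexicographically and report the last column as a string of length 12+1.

rank  rotation       last
    0  $baabaaababbb  b
    1  aaababbb$baab  b
    2  aabaaababbb$b  b
    3  aababbb$baaba  a
    4  abaaababbb$ba  a
    5  ababbb$baabaa  a
    6  abbb$baabaaab  b
    7  b$baabaaababb  b
    8  baaababbb$baa  a
    9  baabaaababbb$  $
   10  babbb$baabaaa  a
   11  bb$baabaaabab  b
   12  bbb$baabaaaba  a

bbbaaabba$aba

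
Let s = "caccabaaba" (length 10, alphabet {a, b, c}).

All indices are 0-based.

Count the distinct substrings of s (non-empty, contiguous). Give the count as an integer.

44

sorted suffixes:
  #0 SA[0]=9  'a'
  #1 SA[1]=6  'aaba'
  #2 SA[2]=7  'aba'
  #3 SA[3]=4  'abaaba'
  #4 SA[4]=1  'accabaaba'
  #5 SA[5]=8  'ba'
  #6 SA[6]=5  'baaba'
  #7 SA[7]=3  'cabaaba'
  #8 SA[8]=0  'caccabaaba'
  #9 SA[9]=2  'ccabaaba'

SA = [9, 6, 7, 4, 1, 8, 5, 3, 0, 2]
i: (SA[i-1],SA[i]) lcp shared
  1: (9,6) 1 'a'
  2: (6,7) 1 'a'
  3: (7,4) 3 'aba'
  4: (4,1) 1 'a'
  5: (1,8) 0 ''
  6: (8,5) 2 'ba'
  7: (5,3) 0 ''
  8: (3,0) 2 'ca'
  9: (0,2) 1 'c'

n(n+1)/2 = 10·11/2 = 55
Σ LCP = 0 + 1 + 1 + 3 + 1 + 0 + 2 + 0 + 2 + 1 = 11
distinct = 55 − 11 = 44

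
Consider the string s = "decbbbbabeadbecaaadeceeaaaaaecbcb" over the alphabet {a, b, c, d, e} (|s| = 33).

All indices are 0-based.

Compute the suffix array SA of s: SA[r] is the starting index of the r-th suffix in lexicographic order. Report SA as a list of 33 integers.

sorted suffixes:
  #0 SA[0]=23  'aaaaaecbcb'
  #1 SA[1]=24  'aaaaecbcb'
  #2 SA[2]=15  'aaadeceeaaaaaecbcb'
  #3 SA[3]=25  'aaaecbcb'
  #4 SA[4]=16  'aadeceeaaaaaecbcb'
  #5 SA[5]=26  'aaecbcb'
  #6 SA[6]=7  'abeadbecaaadeceeaaaaaecbcb'
  #7 SA[7]=10  'adbecaaadeceeaaaaaecbcb'
  #8 SA[8]=17  'adeceeaaaaaecbcb'
  #9 SA[9]=27  'aecbcb'
  #10 SA[10]=32  'b'
  #11 SA[11]=6  'babeadbecaaadeceeaaaaaecbcb'
  #12 SA[12]=5  'bbabeadbecaaadeceeaaaaaecbcb'
  #13 SA[13]=4  'bbbabeadbecaaadeceeaaaaaecbcb'
  #14 SA[14]=3  'bbbbabeadbecaaadeceeaaaaaecbcb'
  #15 SA[15]=30  'bcb'
  #16 SA[16]=8  'beadbecaaadeceeaaaaaecbcb'
  #17 SA[17]=12  'becaaadeceeaaaaaecbcb'
  #18 SA[18]=14  'caaadeceeaaaaaecbcb'
  #19 SA[19]=31  'cb'
  #20 SA[20]=2  'cbbbbabeadbecaaadeceeaaaaaecbcb'
  #21 SA[21]=29  'cbcb'
  #22 SA[22]=20  'ceeaaaaaecbcb'
  #23 SA[23]=11  'dbecaaadeceeaaaaaecbcb'
  #24 SA[24]=0  'decbbbbabeadbecaaadeceeaaaaaecbcb'
  #25 SA[25]=18  'deceeaaaaaecbcb'
  #26 SA[26]=22  'eaaaaaecbcb'
  #27 SA[27]=9  'eadbecaaadeceeaaaaaecbcb'
  #28 SA[28]=13  'ecaaadeceeaaaaaecbcb'
  #29 SA[29]=1  'ecbbbbabeadbecaaadeceeaaaaaecbcb'
  #30 SA[30]=28  'ecbcb'
  #31 SA[31]=19  'eceeaaaaaecbcb'
  #32 SA[32]=21  'eeaaaaaecbcb'

[23, 24, 15, 25, 16, 26, 7, 10, 17, 27, 32, 6, 5, 4, 3, 30, 8, 12, 14, 31, 2, 29, 20, 11, 0, 18, 22, 9, 13, 1, 28, 19, 21]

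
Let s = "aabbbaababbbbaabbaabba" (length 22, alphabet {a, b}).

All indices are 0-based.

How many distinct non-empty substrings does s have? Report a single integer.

rank | idx | suffix
   0 |  21 | a
   1 |   5 | aababbbbaabbaabba
   2 |  17 | aabba
   3 |  13 | aabbaabba
   4 |   0 | aabbbaababbbbaabbaabba
   5 |   6 | ababbbbaabbaabba
   6 |  18 | abba
   7 |  14 | abbaabba
   8 |   1 | abbbaababbbbaabbaabba
   9 |   8 | abbbbaabbaabba
  10 |  20 | ba
  11 |   4 | baababbbbaabbaabba
  12 |  16 | baabba
  13 |  12 | baabbaabba
  14 |   7 | babbbbaabbaabba
  15 |  19 | bba
  16 |   3 | bbaababbbbaabbaabba
  17 |  15 | bbaabba
  18 |  11 | bbaabbaabba
  19 |   2 | bbbaababbbbaabbaabba
  20 |  10 | bbbaabbaabba
  21 |   9 | bbbbaabbaabba

SA = [21, 5, 17, 13, 0, 6, 18, 14, 1, 8, 20, 4, 16, 12, 7, 19, 3, 15, 11, 2, 10, 9]
i: (SA[i-1],SA[i]) lcp shared
  1: (21,5) 1 'a'
  2: (5,17) 3 'aab'
  3: (17,13) 5 'aabba'
  4: (13,0) 4 'aabb'
  5: (0,6) 1 'a'
  6: (6,18) 2 'ab'
  7: (18,14) 4 'abba'
  8: (14,1) 3 'abb'
  9: (1,8) 4 'abbb'
  10: (8,20) 0 ''
  11: (20,4) 2 'ba'
  12: (4,16) 4 'baab'
  13: (16,12) 6 'baabba'
  14: (12,7) 2 'ba'
  15: (7,19) 1 'b'
  16: (19,3) 3 'bba'
  17: (3,15) 5 'bbaab'
  18: (15,11) 7 'bbaabba'
  19: (11,2) 2 'bb'
  20: (2,10) 6 'bbbaab'
  21: (10,9) 3 'bbb'

n(n+1)/2 = 22·23/2 = 253
Σ LCP = 0 + 1 + 3 + 5 + 4 + 1 + 2 + 4 + 3 + 4 + 0 + 2 + 4 + 6 + 2 + 1 + 3 + 5 + 7 + 2 + 6 + 3 = 68
distinct = 253 − 68 = 185

185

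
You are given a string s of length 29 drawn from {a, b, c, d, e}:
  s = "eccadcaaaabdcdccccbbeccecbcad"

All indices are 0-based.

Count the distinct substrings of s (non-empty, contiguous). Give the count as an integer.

sorted suffixes:
  #0 SA[0]=6  'aaaabdcdccccbbeccecbcad'
  #1 SA[1]=7  'aaabdcdccccbbeccecbcad'
  #2 SA[2]=8  'aabdcdccccbbeccecbcad'
  #3 SA[3]=9  'abdcdccccbbeccecbcad'
  #4 SA[4]=27  'ad'
  #5 SA[5]=3  'adcaaaabdcdccccbbeccecbcad'
  #6 SA[6]=18  'bbeccecbcad'
  #7 SA[7]=25  'bcad'
  #8 SA[8]=10  'bdcdccccbbeccecbcad'
  #9 SA[9]=19  'beccecbcad'
  #10 SA[10]=5  'caaaabdcdccccbbeccecbcad'
  #11 SA[11]=26  'cad'
  #12 SA[12]=2  'cadcaaaabdcdccccbbeccecbcad'
  #13 SA[13]=17  'cbbeccecbcad'
  #14 SA[14]=24  'cbcad'
  #15 SA[15]=1  'ccadcaaaabdcdccccbbeccecbcad'
  #16 SA[16]=16  'ccbbeccecbcad'
  #17 SA[17]=15  'cccbbeccecbcad'
  #18 SA[18]=14  'ccccbbeccecbcad'
  #19 SA[19]=21  'ccecbcad'
  #20 SA[20]=12  'cdccccbbeccecbcad'
  #21 SA[21]=22  'cecbcad'
  #22 SA[22]=28  'd'
  #23 SA[23]=4  'dcaaaabdcdccccbbeccecbcad'
  #24 SA[24]=13  'dccccbbeccecbcad'
  #25 SA[25]=11  'dcdccccbbeccecbcad'
  #26 SA[26]=23  'ecbcad'
  #27 SA[27]=0  'eccadcaaaabdcdccccbbeccecbcad'
  #28 SA[28]=20  'eccecbcad'

SA = [6, 7, 8, 9, 27, 3, 18, 25, 10, 19, 5, 26, 2, 17, 24, 1, 16, 15, 14, 21, 12, 22, 28, 4, 13, 11, 23, 0, 20]
i: (SA[i-1],SA[i]) lcp shared
  1: (6,7) 3 'aaa'
  2: (7,8) 2 'aa'
  3: (8,9) 1 'a'
  4: (9,27) 1 'a'
  5: (27,3) 2 'ad'
  6: (3,18) 0 ''
  7: (18,25) 1 'b'
  8: (25,10) 1 'b'
  9: (10,19) 1 'b'
  10: (19,5) 0 ''
  11: (5,26) 2 'ca'
  12: (26,2) 3 'cad'
  13: (2,17) 1 'c'
  14: (17,24) 2 'cb'
  15: (24,1) 1 'c'
  16: (1,16) 2 'cc'
  17: (16,15) 2 'cc'
  18: (15,14) 3 'ccc'
  19: (14,21) 2 'cc'
  20: (21,12) 1 'c'
  21: (12,22) 1 'c'
  22: (22,28) 0 ''
  23: (28,4) 1 'd'
  24: (4,13) 2 'dc'
  25: (13,11) 2 'dc'
  26: (11,23) 0 ''
  27: (23,0) 2 'ec'
  28: (0,20) 3 'ecc'

n(n+1)/2 = 29·30/2 = 435
Σ LCP = 0 + 3 + 2 + 1 + 1 + 2 + 0 + 1 + 1 + 1 + 0 + 2 + 3 + 1 + 2 + 1 + 2 + 2 + 3 + 2 + 1 + 1 + 0 + 1 + 2 + 2 + 0 + 2 + 3 = 42
distinct = 435 − 42 = 393

393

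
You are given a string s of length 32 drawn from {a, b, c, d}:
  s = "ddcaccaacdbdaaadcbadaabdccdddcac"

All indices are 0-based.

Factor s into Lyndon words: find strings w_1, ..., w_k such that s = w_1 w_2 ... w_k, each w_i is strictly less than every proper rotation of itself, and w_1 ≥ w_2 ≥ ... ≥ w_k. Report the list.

emit factor 1: 'd' (i=0, period=1)
emit factor 2: 'd' (i=1, period=1)
emit factor 3: 'c' (i=2, period=1)
emit factor 4: 'acc' (i=3, period=3)
emit factor 5: 'aacdbd' (i=6, period=6)
emit factor 6: 'aaadcbadaabdccdddcac' (i=12, period=20)

["d", "d", "c", "acc", "aacdbd", "aaadcbadaabdccdddcac"]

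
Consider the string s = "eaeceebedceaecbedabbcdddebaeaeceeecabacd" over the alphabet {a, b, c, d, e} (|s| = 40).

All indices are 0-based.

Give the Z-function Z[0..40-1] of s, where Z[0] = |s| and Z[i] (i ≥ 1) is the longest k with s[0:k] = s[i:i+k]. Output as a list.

Z[0]=40
i=1: fresh scan; Z[1]=0
i=2: fresh scan; Z[2]=1 scan→box=[2,3)
i=3: fresh scan; Z[3]=0
i=4: fresh scan; Z[4]=1 scan→box=[4,5)
i=5: fresh scan; Z[5]=1 scan→box=[5,6)
i=6: fresh scan; Z[6]=0
i=7: fresh scan; Z[7]=1 scan→box=[7,8)
i=8: fresh scan; Z[8]=0
i=9: fresh scan; Z[9]=0
i=10: fresh scan; Z[10]=4 scan→box=[10,14)
i=11: min(r-i=3, Z[1]=0)=0; Z[11]=0
i=12: min(r-i=2, Z[2]=1)=1; Z[12]=1
i=13: min(r-i=1, Z[3]=0)=0; Z[13]=0
i=14: fresh scan; Z[14]=0
i=15: fresh scan; Z[15]=1 scan→box=[15,16)
i=16: fresh scan; Z[16]=0
i=17: fresh scan; Z[17]=0
i=18: fresh scan; Z[18]=0
i=19: fresh scan; Z[19]=0
i=20: fresh scan; Z[20]=0
i=21: fresh scan; Z[21]=0
i=22: fresh scan; Z[22]=0
i=23: fresh scan; Z[23]=0
i=24: fresh scan; Z[24]=1 scan→box=[24,25)
i=25: fresh scan; Z[25]=0
i=26: fresh scan; Z[26]=0
i=27: fresh scan; Z[27]=6 scan→box=[27,33)
i=28: min(r-i=5, Z[1]=0)=0; Z[28]=0
i=29: min(r-i=4, Z[2]=1)=1; Z[29]=1
i=30: min(r-i=3, Z[3]=0)=0; Z[30]=0
i=31: min(r-i=2, Z[4]=1)=1; Z[31]=1
i=32: min(r-i=1, Z[5]=1)=1; Z[32]=1
i=33: fresh scan; Z[33]=1 scan→box=[33,34)
i=34: fresh scan; Z[34]=0
i=35: fresh scan; Z[35]=0
i=36: fresh scan; Z[36]=0
i=37: fresh scan; Z[37]=0
i=38: fresh scan; Z[38]=0
i=39: fresh scan; Z[39]=0

[40, 0, 1, 0, 1, 1, 0, 1, 0, 0, 4, 0, 1, 0, 0, 1, 0, 0, 0, 0, 0, 0, 0, 0, 1, 0, 0, 6, 0, 1, 0, 1, 1, 1, 0, 0, 0, 0, 0, 0]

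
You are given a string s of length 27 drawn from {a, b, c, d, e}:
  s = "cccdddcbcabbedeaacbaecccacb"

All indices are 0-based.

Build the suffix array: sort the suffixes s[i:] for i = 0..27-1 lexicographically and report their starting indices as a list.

sorted suffixes:
  #0 SA[0]=15  'aacbaecccacb'
  #1 SA[1]=9  'abbedeaacbaecccacb'
  #2 SA[2]=24  'acb'
  #3 SA[3]=16  'acbaecccacb'
  #4 SA[4]=19  'aecccacb'
  #5 SA[5]=26  'b'
  #6 SA[6]=18  'baecccacb'
  #7 SA[7]=10  'bbedeaacbaecccacb'
  #8 SA[8]=7  'bcabbedeaacbaecccacb'
  #9 SA[9]=11  'bedeaacbaecccacb'
  #10 SA[10]=8  'cabbedeaacbaecccacb'
  #11 SA[11]=23  'cacb'
  #12 SA[12]=25  'cb'
  #13 SA[13]=17  'cbaecccacb'
  #14 SA[14]=6  'cbcabbedeaacbaecccacb'
  #15 SA[15]=22  'ccacb'
  #16 SA[16]=21  'cccacb'
  #17 SA[17]=0  'cccdddcbcabbedeaacbaecccacb'
  #18 SA[18]=1  'ccdddcbcabbedeaacbaecccacb'
  #19 SA[19]=2  'cdddcbcabbedeaacbaecccacb'
  #20 SA[20]=5  'dcbcabbedeaacbaecccacb'
  #21 SA[21]=4  'ddcbcabbedeaacbaecccacb'
  #22 SA[22]=3  'dddcbcabbedeaacbaecccacb'
  #23 SA[23]=13  'deaacbaecccacb'
  #24 SA[24]=14  'eaacbaecccacb'
  #25 SA[25]=20  'ecccacb'
  #26 SA[26]=12  'edeaacbaecccacb'

[15, 9, 24, 16, 19, 26, 18, 10, 7, 11, 8, 23, 25, 17, 6, 22, 21, 0, 1, 2, 5, 4, 3, 13, 14, 20, 12]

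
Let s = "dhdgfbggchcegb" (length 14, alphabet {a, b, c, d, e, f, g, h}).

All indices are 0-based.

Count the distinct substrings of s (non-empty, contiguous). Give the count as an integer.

sorted suffixes:
  #0 SA[0]=13  'b'
  #1 SA[1]=5  'bggchcegb'
  #2 SA[2]=10  'cegb'
  #3 SA[3]=8  'chcegb'
  #4 SA[4]=2  'dgfbggchcegb'
  #5 SA[5]=0  'dhdgfbggchcegb'
  #6 SA[6]=11  'egb'
  #7 SA[7]=4  'fbggchcegb'
  #8 SA[8]=12  'gb'
  #9 SA[9]=7  'gchcegb'
  #10 SA[10]=3  'gfbggchcegb'
  #11 SA[11]=6  'ggchcegb'
  #12 SA[12]=9  'hcegb'
  #13 SA[13]=1  'hdgfbggchcegb'

SA = [13, 5, 10, 8, 2, 0, 11, 4, 12, 7, 3, 6, 9, 1]
[i] adj suffixes → lcp
  [1] 13/5 → 1 ('b')
  [2] 5/10 → 0 ('')
  [3] 10/8 → 1 ('c')
  [4] 8/2 → 0 ('')
  [5] 2/0 → 1 ('d')
  [6] 0/11 → 0 ('')
  [7] 11/4 → 0 ('')
  [8] 4/12 → 0 ('')
  [9] 12/7 → 1 ('g')
  [10] 7/3 → 1 ('g')
  [11] 3/6 → 1 ('g')
  [12] 6/9 → 0 ('')
  [13] 9/1 → 1 ('h')

n(n+1)/2 = 14·15/2 = 105
Σ LCP = 0 + 1 + 0 + 1 + 0 + 1 + 0 + 0 + 0 + 1 + 1 + 1 + 0 + 1 = 7
distinct = 105 − 7 = 98

98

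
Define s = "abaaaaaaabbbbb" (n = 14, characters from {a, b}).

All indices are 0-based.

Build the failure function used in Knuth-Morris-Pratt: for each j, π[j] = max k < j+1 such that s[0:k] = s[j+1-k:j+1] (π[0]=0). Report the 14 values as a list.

[0, 0, 1, 1, 1, 1, 1, 1, 1, 2, 0, 0, 0, 0]

π[0] = 0
j=1 s[j]='b': π[1]=0 (border '')
j=2 s[j]='a': π[2]=1 (border 'a')
j=3 s[j]='a': k: 1→0; π[3]=1 (border 'a')
j=4 s[j]='a': k: 1→0; π[4]=1 (border 'a')
j=5 s[j]='a': k: 1→0; π[5]=1 (border 'a')
j=6 s[j]='a': k: 1→0; π[6]=1 (border 'a')
j=7 s[j]='a': k: 1→0; π[7]=1 (border 'a')
j=8 s[j]='a': k: 1→0; π[8]=1 (border 'a')
j=9 s[j]='b': π[9]=2 (border 'ab')
j=10 s[j]='b': k: 2→0; π[10]=0 (border '')
j=11 s[j]='b': π[11]=0 (border '')
j=12 s[j]='b': π[12]=0 (border '')
j=13 s[j]='b': π[13]=0 (border '')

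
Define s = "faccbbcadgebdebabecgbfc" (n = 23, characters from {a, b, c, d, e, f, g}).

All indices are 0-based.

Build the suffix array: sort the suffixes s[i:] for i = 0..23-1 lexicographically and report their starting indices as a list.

[15, 1, 7, 14, 4, 5, 11, 16, 20, 22, 6, 3, 2, 18, 12, 8, 13, 10, 17, 0, 21, 19, 9]

sorted suffixes:
  #0 SA[0]=15  'abecgbfc'
  #1 SA[1]=1  'accbbcadgebdebabecgbfc'
  #2 SA[2]=7  'adgebdebabecgbfc'
  #3 SA[3]=14  'babecgbfc'
  #4 SA[4]=4  'bbcadgebdebabecgbfc'
  #5 SA[5]=5  'bcadgebdebabecgbfc'
  #6 SA[6]=11  'bdebabecgbfc'
  #7 SA[7]=16  'becgbfc'
  #8 SA[8]=20  'bfc'
  #9 SA[9]=22  'c'
  #10 SA[10]=6  'cadgebdebabecgbfc'
  #11 SA[11]=3  'cbbcadgebdebabecgbfc'
  #12 SA[12]=2  'ccbbcadgebdebabecgbfc'
  #13 SA[13]=18  'cgbfc'
  #14 SA[14]=12  'debabecgbfc'
  #15 SA[15]=8  'dgebdebabecgbfc'
  #16 SA[16]=13  'ebabecgbfc'
  #17 SA[17]=10  'ebdebabecgbfc'
  #18 SA[18]=17  'ecgbfc'
  #19 SA[19]=0  'faccbbcadgebdebabecgbfc'
  #20 SA[20]=21  'fc'
  #21 SA[21]=19  'gbfc'
  #22 SA[22]=9  'gebdebabecgbfc'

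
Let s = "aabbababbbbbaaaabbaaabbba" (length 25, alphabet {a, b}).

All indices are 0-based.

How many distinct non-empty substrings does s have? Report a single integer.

255

sorted suffixes:
  #0 SA[0]=24  'a'
  #1 SA[1]=12  'aaaabbaaabbba'
  #2 SA[2]=13  'aaabbaaabbba'
  #3 SA[3]=18  'aaabbba'
  #4 SA[4]=14  'aabbaaabbba'
  #5 SA[5]=0  'aabbababbbbbaaaabbaaabbba'
  #6 SA[6]=19  'aabbba'
  #7 SA[7]=4  'ababbbbbaaaabbaaabbba'
  #8 SA[8]=15  'abbaaabbba'
  #9 SA[9]=1  'abbababbbbbaaaabbaaabbba'
  #10 SA[10]=20  'abbba'
  #11 SA[11]=6  'abbbbbaaaabbaaabbba'
  #12 SA[12]=23  'ba'
  #13 SA[13]=11  'baaaabbaaabbba'
  #14 SA[14]=17  'baaabbba'
  #15 SA[15]=3  'bababbbbbaaaabbaaabbba'
  #16 SA[16]=5  'babbbbbaaaabbaaabbba'
  #17 SA[17]=22  'bba'
  #18 SA[18]=10  'bbaaaabbaaabbba'
  #19 SA[19]=16  'bbaaabbba'
  #20 SA[20]=2  'bbababbbbbaaaabbaaabbba'
  #21 SA[21]=21  'bbba'
  #22 SA[22]=9  'bbbaaaabbaaabbba'
  #23 SA[23]=8  'bbbbaaaabbaaabbba'
  #24 SA[24]=7  'bbbbbaaaabbaaabbba'

SA = [24, 12, 13, 18, 14, 0, 19, 4, 15, 1, 20, 6, 23, 11, 17, 3, 5, 22, 10, 16, 2, 21, 9, 8, 7]
rank  pair      lcp
   1  s[24:],s[12:]  1  'a'
   2  s[12:],s[13:]  3  'aaa'
   3  s[13:],s[18:]  5  'aaabb'
   4  s[18:],s[14:]  2  'aa'
   5  s[14:],s[0:]  5  'aabba'
   6  s[0:],s[19:]  4  'aabb'
   7  s[19:],s[4:]  1  'a'
   8  s[4:],s[15:]  2  'ab'
   9  s[15:],s[1:]  4  'abba'
  10  s[1:],s[20:]  3  'abb'
  11  s[20:],s[6:]  4  'abbb'
  12  s[6:],s[23:]  0  ''
  13  s[23:],s[11:]  2  'ba'
  14  s[11:],s[17:]  4  'baaa'
  15  s[17:],s[3:]  2  'ba'
  16  s[3:],s[5:]  3  'bab'
  17  s[5:],s[22:]  1  'b'
  18  s[22:],s[10:]  3  'bba'
  19  s[10:],s[16:]  5  'bbaaa'
  20  s[16:],s[2:]  3  'bba'
  21  s[2:],s[21:]  2  'bb'
  22  s[21:],s[9:]  4  'bbba'
  23  s[9:],s[8:]  3  'bbb'
  24  s[8:],s[7:]  4  'bbbb'

n(n+1)/2 = 25·26/2 = 325
Σ LCP = 0 + 1 + 3 + 5 + 2 + 5 + 4 + 1 + 2 + 4 + 3 + 4 + 0 + 2 + 4 + 2 + 3 + 1 + 3 + 5 + 3 + 2 + 4 + 3 + 4 = 70
distinct = 325 − 70 = 255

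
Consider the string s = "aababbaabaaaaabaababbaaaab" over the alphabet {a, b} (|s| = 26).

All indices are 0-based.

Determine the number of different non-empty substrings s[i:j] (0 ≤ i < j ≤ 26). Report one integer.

sorted suffixes:
  #0 SA[0]=9  'aaaaabaababbaaaab'
  #1 SA[1]=21  'aaaab'
  #2 SA[2]=10  'aaaabaababbaaaab'
  #3 SA[3]=22  'aaab'
  #4 SA[4]=11  'aaabaababbaaaab'
  #5 SA[5]=23  'aab'
  #6 SA[6]=6  'aabaaaaabaababbaaaab'
  #7 SA[7]=12  'aabaababbaaaab'
  #8 SA[8]=15  'aababbaaaab'
  #9 SA[9]=0  'aababbaabaaaaabaababbaaaab'
  #10 SA[10]=24  'ab'
  #11 SA[11]=7  'abaaaaabaababbaaaab'
  #12 SA[12]=13  'abaababbaaaab'
  #13 SA[13]=16  'ababbaaaab'
  #14 SA[14]=1  'ababbaabaaaaabaababbaaaab'
  #15 SA[15]=18  'abbaaaab'
  #16 SA[16]=3  'abbaabaaaaabaababbaaaab'
  #17 SA[17]=25  'b'
  #18 SA[18]=8  'baaaaabaababbaaaab'
  #19 SA[19]=20  'baaaab'
  #20 SA[20]=5  'baabaaaaabaababbaaaab'
  #21 SA[21]=14  'baababbaaaab'
  #22 SA[22]=17  'babbaaaab'
  #23 SA[23]=2  'babbaabaaaaabaababbaaaab'
  #24 SA[24]=19  'bbaaaab'
  #25 SA[25]=4  'bbaabaaaaabaababbaaaab'

SA = [9, 21, 10, 22, 11, 23, 6, 12, 15, 0, 24, 7, 13, 16, 1, 18, 3, 25, 8, 20, 5, 14, 17, 2, 19, 4]
[i] adj suffixes → lcp
  [1] 9/21 → 4 ('aaaa')
  [2] 21/10 → 5 ('aaaab')
  [3] 10/22 → 3 ('aaa')
  [4] 22/11 → 4 ('aaab')
  [5] 11/23 → 2 ('aa')
  [6] 23/6 → 3 ('aab')
  [7] 6/12 → 5 ('aabaa')
  [8] 12/15 → 4 ('aaba')
  [9] 15/0 → 8 ('aababbaa')
  [10] 0/24 → 1 ('a')
  [11] 24/7 → 2 ('ab')
  [12] 7/13 → 4 ('abaa')
  [13] 13/16 → 3 ('aba')
  [14] 16/1 → 7 ('ababbaa')
  [15] 1/18 → 2 ('ab')
  [16] 18/3 → 5 ('abbaa')
  [17] 3/25 → 0 ('')
  [18] 25/8 → 1 ('b')
  [19] 8/20 → 5 ('baaaa')
  [20] 20/5 → 3 ('baa')
  [21] 5/14 → 5 ('baaba')
  [22] 14/17 → 2 ('ba')
  [23] 17/2 → 6 ('babbaa')
  [24] 2/19 → 1 ('b')
  [25] 19/4 → 4 ('bbaa')

n(n+1)/2 = 26·27/2 = 351
Σ LCP = 0 + 4 + 5 + 3 + 4 + 2 + 3 + 5 + 4 + 8 + 1 + 2 + 4 + 3 + 7 + 2 + 5 + 0 + 1 + 5 + 3 + 5 + 2 + 6 + 1 + 4 = 89
distinct = 351 − 89 = 262

262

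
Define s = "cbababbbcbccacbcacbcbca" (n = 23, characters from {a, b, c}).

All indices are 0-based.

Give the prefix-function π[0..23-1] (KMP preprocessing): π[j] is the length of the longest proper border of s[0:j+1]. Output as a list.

[0, 0, 0, 0, 0, 0, 0, 0, 1, 2, 1, 1, 0, 1, 2, 1, 0, 1, 2, 1, 2, 1, 0]

π[0] = 0
j=1 s[j]='b': π[1]=0 (border '')
j=2 s[j]='a': π[2]=0 (border '')
j=3 s[j]='b': π[3]=0 (border '')
j=4 s[j]='a': π[4]=0 (border '')
j=5 s[j]='b': π[5]=0 (border '')
j=6 s[j]='b': π[6]=0 (border '')
j=7 s[j]='b': π[7]=0 (border '')
j=8 s[j]='c': π[8]=1 (border 'c')
j=9 s[j]='b': π[9]=2 (border 'cb')
j=10 s[j]='c': k: 2→0; π[10]=1 (border 'c')
j=11 s[j]='c': k: 1→0; π[11]=1 (border 'c')
j=12 s[j]='a': k: 1→0; π[12]=0 (border '')
j=13 s[j]='c': π[13]=1 (border 'c')
j=14 s[j]='b': π[14]=2 (border 'cb')
j=15 s[j]='c': k: 2→0; π[15]=1 (border 'c')
j=16 s[j]='a': k: 1→0; π[16]=0 (border '')
j=17 s[j]='c': π[17]=1 (border 'c')
j=18 s[j]='b': π[18]=2 (border 'cb')
j=19 s[j]='c': k: 2→0; π[19]=1 (border 'c')
j=20 s[j]='b': π[20]=2 (border 'cb')
j=21 s[j]='c': k: 2→0; π[21]=1 (border 'c')
j=22 s[j]='a': k: 1→0; π[22]=0 (border '')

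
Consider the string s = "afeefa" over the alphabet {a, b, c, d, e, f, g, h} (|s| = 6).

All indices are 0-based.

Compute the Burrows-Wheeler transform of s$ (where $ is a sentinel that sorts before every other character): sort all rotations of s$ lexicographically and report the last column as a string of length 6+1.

af$feea

rank  rotation last
    0  $afeefa  a
    1  a$afeef  f
    2  afeefa$  $
    3  eefa$af  f
    4  efa$afe  e
    5  fa$afee  e
    6  feefa$a  a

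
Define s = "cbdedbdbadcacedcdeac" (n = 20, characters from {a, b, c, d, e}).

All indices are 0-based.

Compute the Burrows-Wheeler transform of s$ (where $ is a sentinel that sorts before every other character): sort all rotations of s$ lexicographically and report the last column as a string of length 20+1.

rank  rotation               last
    0  $cbdedbdbadcacedcdeac  c
    1  ac$cbdedbdbadcacedcde  e
    2  acedcdeac$cbdedbdbadc  c
    3  adcacedcdeac$cbdedbdb  b
    4  badcacedcdeac$cbdedbd  d
    5  bdbadcacedcdeac$cbded  d
    6  bdedbdbadcacedcdeac$c  c
    7  c$cbdedbdbadcacedcdea  a
    8  cacedcdeac$cbdedbdbad  d
    9  cbdedbdbadcacedcdeac$  $
   10  cdeac$cbdedbdbadcaced  d
   11  cedcdeac$cbdedbdbadca  a
   12  dbadcacedcdeac$cbdedb  b
   13  dbdbadcacedcdeac$cbde  e
   14  dcacedcdeac$cbdedbdba  a
   15  dcdeac$cbdedbdbadcace  e
   16  deac$cbdedbdbadcacedc  c
   17  dedbdbadcacedcdeac$cb  b
   18  eac$cbdedbdbadcacedcd  d
   19  edbdbadcacedcdeac$cbd  d
   20  edcdeac$cbdedbdbadcac  c

cecbddcad$dabeaecbddc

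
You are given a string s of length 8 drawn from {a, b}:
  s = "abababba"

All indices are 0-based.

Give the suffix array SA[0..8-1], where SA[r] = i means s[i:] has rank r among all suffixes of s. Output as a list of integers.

[7, 0, 2, 4, 6, 1, 3, 5]

rank | idx | suffix
   0 |   7 | a
   1 |   0 | abababba
   2 |   2 | ababba
   3 |   4 | abba
   4 |   6 | ba
   5 |   1 | bababba
   6 |   3 | babba
   7 |   5 | bba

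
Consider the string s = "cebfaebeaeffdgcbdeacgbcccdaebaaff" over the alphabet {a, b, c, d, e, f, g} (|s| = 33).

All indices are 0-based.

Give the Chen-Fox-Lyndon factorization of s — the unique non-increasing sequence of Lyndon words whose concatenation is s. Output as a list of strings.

["ce", "bf", "aebeaeffdgcbde", "acgbcccdaeb", "aaff"]

emit factor 1: 'ce' (i=0, period=2)
emit factor 2: 'bf' (i=2, period=2)
emit factor 3: 'aebeaeffdgcbde' (i=4, period=14)
emit factor 4: 'acgbcccdaeb' (i=18, period=11)
emit factor 5: 'aaff' (i=29, period=4)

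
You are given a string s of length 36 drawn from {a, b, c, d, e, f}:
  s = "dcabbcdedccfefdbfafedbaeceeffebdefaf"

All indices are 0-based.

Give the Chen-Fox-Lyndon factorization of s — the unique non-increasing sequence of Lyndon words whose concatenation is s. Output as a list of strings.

["d", "c", "abbcdedccfefdbfafedbaeceeffebdefaf"]

emit factor 1: 'd' (i=0, period=1)
emit factor 2: 'c' (i=1, period=1)
emit factor 3: 'abbcdedccfefdbfafedbaeceeffebdefaf' (i=2, period=34)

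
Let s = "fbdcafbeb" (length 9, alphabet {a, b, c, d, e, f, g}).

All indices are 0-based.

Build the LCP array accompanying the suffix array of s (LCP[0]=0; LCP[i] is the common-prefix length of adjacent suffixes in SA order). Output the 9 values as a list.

[0, 0, 1, 1, 0, 0, 0, 0, 2]

rank | idx | suffix
   0 |   4 | afbeb
   1 |   8 | b
   2 |   1 | bdcafbeb
   3 |   6 | beb
   4 |   3 | cafbeb
   5 |   2 | dcafbeb
   6 |   7 | eb
   7 |   0 | fbdcafbeb
   8 |   5 | fbeb

SA = [4, 8, 1, 6, 3, 2, 7, 0, 5]
i: (SA[i-1],SA[i]) lcp shared
  1: (4,8) 0 ''
  2: (8,1) 1 'b'
  3: (1,6) 1 'b'
  4: (6,3) 0 ''
  5: (3,2) 0 ''
  6: (2,7) 0 ''
  7: (7,0) 0 ''
  8: (0,5) 2 'fb'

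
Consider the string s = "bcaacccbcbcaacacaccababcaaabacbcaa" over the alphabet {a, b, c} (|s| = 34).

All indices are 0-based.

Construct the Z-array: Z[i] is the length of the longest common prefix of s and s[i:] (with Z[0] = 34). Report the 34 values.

[34, 0, 0, 0, 0, 0, 0, 2, 0, 5, 0, 0, 0, 0, 0, 0, 0, 0, 0, 0, 1, 0, 4, 0, 0, 0, 0, 1, 0, 0, 4, 0, 0, 0]

Z[0]=34
i=1: i≥r, start 0; Z[1]=0
i=2: i≥r, start 0; Z[2]=0
i=3: i≥r, start 0; Z[3]=0
i=4: i≥r, start 0; Z[4]=0
i=5: i≥r, start 0; Z[5]=0
i=6: i≥r, start 0; Z[6]=0
i=7: i≥r, start 0; Z[7]=2 grow→box=[7,9)
i=8: min(r-i=1, Z[1]=0)=0; Z[8]=0
i=9: i≥r, start 0; Z[9]=5 grow→box=[9,14)
i=10: min(r-i=4, Z[1]=0)=0; Z[10]=0
i=11: min(r-i=3, Z[2]=0)=0; Z[11]=0
i=12: min(r-i=2, Z[3]=0)=0; Z[12]=0
i=13: min(r-i=1, Z[4]=0)=0; Z[13]=0
i=14: i≥r, start 0; Z[14]=0
i=15: i≥r, start 0; Z[15]=0
i=16: i≥r, start 0; Z[16]=0
i=17: i≥r, start 0; Z[17]=0
i=18: i≥r, start 0; Z[18]=0
i=19: i≥r, start 0; Z[19]=0
i=20: i≥r, start 0; Z[20]=1 grow→box=[20,21)
i=21: i≥r, start 0; Z[21]=0
i=22: i≥r, start 0; Z[22]=4 grow→box=[22,26)
i=23: min(r-i=3, Z[1]=0)=0; Z[23]=0
i=24: min(r-i=2, Z[2]=0)=0; Z[24]=0
i=25: min(r-i=1, Z[3]=0)=0; Z[25]=0
i=26: i≥r, start 0; Z[26]=0
i=27: i≥r, start 0; Z[27]=1 grow→box=[27,28)
i=28: i≥r, start 0; Z[28]=0
i=29: i≥r, start 0; Z[29]=0
i=30: i≥r, start 0; Z[30]=4 grow→box=[30,34)
i=31: min(r-i=3, Z[1]=0)=0; Z[31]=0
i=32: min(r-i=2, Z[2]=0)=0; Z[32]=0
i=33: min(r-i=1, Z[3]=0)=0; Z[33]=0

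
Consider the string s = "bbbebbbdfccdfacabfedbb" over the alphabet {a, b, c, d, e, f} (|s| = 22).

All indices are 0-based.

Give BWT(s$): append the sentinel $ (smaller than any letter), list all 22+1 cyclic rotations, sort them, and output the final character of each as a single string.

bcfbde$bbbbaafcecbbfddb

rank  rotation                 last
    0  $bbbebbbdfccdfacabfedbb  b
    1  abfedbb$bbbebbbdfccdfac  c
    2  acabfedbb$bbbebbbdfccdf  f
    3  b$bbbebbbdfccdfacabfedb  b
    4  bb$bbbebbbdfccdfacabfed  d
    5  bbbdfccdfacabfedbb$bbbe  e
    6  bbbebbbdfccdfacabfedbb$  $
    7  bbdfccdfacabfedbb$bbbeb  b
    8  bbebbbdfccdfacabfedbb$b  b
    9  bdfccdfacabfedbb$bbbebb  b
   10  bebbbdfccdfacabfedbb$bb  b
   11  bfedbb$bbbebbbdfccdfaca  a
   12  cabfedbb$bbbebbbdfccdfa  a
   13  ccdfacabfedbb$bbbebbbdf  f
   14  cdfacabfedbb$bbbebbbdfc  c
   15  dbb$bbbebbbdfccdfacabfe  e
   16  dfacabfedbb$bbbebbbdfcc  c
   17  dfccdfacabfedbb$bbbebbb  b
   18  ebbbdfccdfacabfedbb$bbb  b
   19  edbb$bbbebbbdfccdfacabf  f
   20  facabfedbb$bbbebbbdfccd  d
   21  fccdfacabfedbb$bbbebbbd  d
   22  fedbb$bbbebbbdfccdfacab  b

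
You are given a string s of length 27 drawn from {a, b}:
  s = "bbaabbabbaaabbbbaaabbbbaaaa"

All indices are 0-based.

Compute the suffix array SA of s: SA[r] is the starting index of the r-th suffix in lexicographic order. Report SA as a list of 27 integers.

[26, 25, 24, 23, 16, 9, 2, 17, 10, 6, 3, 18, 11, 22, 15, 8, 1, 5, 21, 14, 7, 0, 4, 20, 13, 19, 12]

rank | idx | suffix
   0 |  26 | a
   1 |  25 | aa
   2 |  24 | aaa
   3 |  23 | aaaa
   4 |  16 | aaabbbbaaaa
   5 |   9 | aaabbbbaaabbbbaaaa
   6 |   2 | aabbabbaaabbbbaaabbbbaaaa
   7 |  17 | aabbbbaaaa
   8 |  10 | aabbbbaaabbbbaaaa
   9 |   6 | abbaaabbbbaaabbbbaaaa
  10 |   3 | abbabbaaabbbbaaabbbbaaaa
  11 |  18 | abbbbaaaa
  12 |  11 | abbbbaaabbbbaaaa
  13 |  22 | baaaa
  14 |  15 | baaabbbbaaaa
  15 |   8 | baaabbbbaaabbbbaaaa
  16 |   1 | baabbabbaaabbbbaaabbbbaaaa
  17 |   5 | babbaaabbbbaaabbbbaaaa
  18 |  21 | bbaaaa
  19 |  14 | bbaaabbbbaaaa
  20 |   7 | bbaaabbbbaaabbbbaaaa
  21 |   0 | bbaabbabbaaabbbbaaabbbbaaaa
  22 |   4 | bbabbaaabbbbaaabbbbaaaa
  23 |  20 | bbbaaaa
  24 |  13 | bbbaaabbbbaaaa
  25 |  19 | bbbbaaaa
  26 |  12 | bbbbaaabbbbaaaa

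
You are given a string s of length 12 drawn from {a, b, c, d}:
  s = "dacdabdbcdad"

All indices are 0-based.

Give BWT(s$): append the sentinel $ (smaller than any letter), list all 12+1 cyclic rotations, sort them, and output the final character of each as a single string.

rank  rotation       last
    0  $dacdabdbcdad  d
    1  abdbcdad$dacd  d
    2  acdabdbcdad$d  d
    3  ad$dacdabdbcd  d
    4  bcdad$dacdabd  d
    5  bdbcdad$dacda  a
    6  cdabdbcdad$da  a
    7  cdad$dacdabdb  b
    8  d$dacdabdbcda  a
    9  dabdbcdad$dac  c
   10  dacdabdbcdad$  $
   11  dad$dacdabdbc  c
   12  dbcdad$dacdab  b

dddddaabac$cb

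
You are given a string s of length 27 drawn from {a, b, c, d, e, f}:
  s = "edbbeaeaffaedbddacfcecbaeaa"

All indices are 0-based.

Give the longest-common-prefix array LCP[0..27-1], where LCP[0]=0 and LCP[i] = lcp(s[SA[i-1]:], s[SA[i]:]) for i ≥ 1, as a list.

[0, 1, 1, 1, 3, 2, 1, 0, 1, 1, 1, 0, 1, 1, 0, 1, 2, 1, 0, 2, 2, 1, 1, 3, 0, 1, 1]

rank→(start, suffix):
  0 → (26, 'a')
  1 → (25, 'aa')
  2 → (16, 'acfcecbaeaa')
  3 → (23, 'aeaa')
  4 → (5, 'aeaffaedbddacfcecbaeaa')
  5 → (10, 'aedbddacfcecbaeaa')
  6 → (7, 'affaedbddacfcecbaeaa')
  7 → (22, 'baeaa')
  8 → (2, 'bbeaeaffaedbddacfcecbaeaa')
  9 → (13, 'bddacfcecbaeaa')
  10 → (3, 'beaeaffaedbddacfcecbaeaa')
  11 → (21, 'cbaeaa')
  12 → (19, 'cecbaeaa')
  13 → (17, 'cfcecbaeaa')
  14 → (15, 'dacfcecbaeaa')
  15 → (1, 'dbbeaeaffaedbddacfcecbaeaa')
  16 → (12, 'dbddacfcecbaeaa')
  17 → (14, 'ddacfcecbaeaa')
  18 → (24, 'eaa')
  19 → (4, 'eaeaffaedbddacfcecbaeaa')
  20 → (6, 'eaffaedbddacfcecbaeaa')
  21 → (20, 'ecbaeaa')
  22 → (0, 'edbbeaeaffaedbddacfcecbaeaa')
  23 → (11, 'edbddacfcecbaeaa')
  24 → (9, 'faedbddacfcecbaeaa')
  25 → (18, 'fcecbaeaa')
  26 → (8, 'ffaedbddacfcecbaeaa')

SA = [26, 25, 16, 23, 5, 10, 7, 22, 2, 13, 3, 21, 19, 17, 15, 1, 12, 14, 24, 4, 6, 20, 0, 11, 9, 18, 8]
rank  pair      lcp
   1  s[26:],s[25:]  1  'a'
   2  s[25:],s[16:]  1  'a'
   3  s[16:],s[23:]  1  'a'
   4  s[23:],s[5:]  3  'aea'
   5  s[5:],s[10:]  2  'ae'
   6  s[10:],s[7:]  1  'a'
   7  s[7:],s[22:]  0  ''
   8  s[22:],s[2:]  1  'b'
   9  s[2:],s[13:]  1  'b'
  10  s[13:],s[3:]  1  'b'
  11  s[3:],s[21:]  0  ''
  12  s[21:],s[19:]  1  'c'
  13  s[19:],s[17:]  1  'c'
  14  s[17:],s[15:]  0  ''
  15  s[15:],s[1:]  1  'd'
  16  s[1:],s[12:]  2  'db'
  17  s[12:],s[14:]  1  'd'
  18  s[14:],s[24:]  0  ''
  19  s[24:],s[4:]  2  'ea'
  20  s[4:],s[6:]  2  'ea'
  21  s[6:],s[20:]  1  'e'
  22  s[20:],s[0:]  1  'e'
  23  s[0:],s[11:]  3  'edb'
  24  s[11:],s[9:]  0  ''
  25  s[9:],s[18:]  1  'f'
  26  s[18:],s[8:]  1  'f'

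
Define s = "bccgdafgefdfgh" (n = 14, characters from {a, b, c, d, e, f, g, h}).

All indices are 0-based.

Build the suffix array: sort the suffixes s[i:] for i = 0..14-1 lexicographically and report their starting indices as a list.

[5, 0, 1, 2, 4, 10, 8, 9, 6, 11, 3, 7, 12, 13]

rank | idx | suffix
   0 |   5 | afgefdfgh
   1 |   0 | bccgdafgefdfgh
   2 |   1 | ccgdafgefdfgh
   3 |   2 | cgdafgefdfgh
   4 |   4 | dafgefdfgh
   5 |  10 | dfgh
   6 |   8 | efdfgh
   7 |   9 | fdfgh
   8 |   6 | fgefdfgh
   9 |  11 | fgh
  10 |   3 | gdafgefdfgh
  11 |   7 | gefdfgh
  12 |  12 | gh
  13 |  13 | h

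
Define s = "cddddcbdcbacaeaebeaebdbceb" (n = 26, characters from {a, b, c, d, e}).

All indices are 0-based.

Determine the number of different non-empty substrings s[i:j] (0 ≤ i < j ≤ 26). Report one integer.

rank | idx | suffix
   0 |  10 | acaeaebeaebdbceb
   1 |  12 | aeaebeaebdbceb
   2 |  18 | aebdbceb
   3 |  14 | aebeaebdbceb
   4 |  25 | b
   5 |   9 | bacaeaebeaebdbceb
   6 |  22 | bceb
   7 |  20 | bdbceb
   8 |   6 | bdcbacaeaebeaebdbceb
   9 |  16 | beaebdbceb
  10 |  11 | caeaebeaebdbceb
  11 |   8 | cbacaeaebeaebdbceb
  12 |   5 | cbdcbacaeaebeaebdbceb
  13 |   0 | cddddcbdcbacaeaebeaebdbceb
  14 |  23 | ceb
  15 |  21 | dbceb
  16 |   7 | dcbacaeaebeaebdbceb
  17 |   4 | dcbdcbacaeaebeaebdbceb
  18 |   3 | ddcbdcbacaeaebeaebdbceb
  19 |   2 | dddcbdcbacaeaebeaebdbceb
  20 |   1 | ddddcbdcbacaeaebeaebdbceb
  21 |  17 | eaebdbceb
  22 |  13 | eaebeaebdbceb
  23 |  24 | eb
  24 |  19 | ebdbceb
  25 |  15 | ebeaebdbceb

SA = [10, 12, 18, 14, 25, 9, 22, 20, 6, 16, 11, 8, 5, 0, 23, 21, 7, 4, 3, 2, 1, 17, 13, 24, 19, 15]
[i] adj suffixes → lcp
  [1] 10/12 → 1 ('a')
  [2] 12/18 → 2 ('ae')
  [3] 18/14 → 3 ('aeb')
  [4] 14/25 → 0 ('')
  [5] 25/9 → 1 ('b')
  [6] 9/22 → 1 ('b')
  [7] 22/20 → 1 ('b')
  [8] 20/6 → 2 ('bd')
  [9] 6/16 → 1 ('b')
  [10] 16/11 → 0 ('')
  [11] 11/8 → 1 ('c')
  [12] 8/5 → 2 ('cb')
  [13] 5/0 → 1 ('c')
  [14] 0/23 → 1 ('c')
  [15] 23/21 → 0 ('')
  [16] 21/7 → 1 ('d')
  [17] 7/4 → 3 ('dcb')
  [18] 4/3 → 1 ('d')
  [19] 3/2 → 2 ('dd')
  [20] 2/1 → 3 ('ddd')
  [21] 1/17 → 0 ('')
  [22] 17/13 → 4 ('eaeb')
  [23] 13/24 → 1 ('e')
  [24] 24/19 → 2 ('eb')
  [25] 19/15 → 2 ('eb')

n(n+1)/2 = 26·27/2 = 351
Σ LCP = 0 + 1 + 2 + 3 + 0 + 1 + 1 + 1 + 2 + 1 + 0 + 1 + 2 + 1 + 1 + 0 + 1 + 3 + 1 + 2 + 3 + 0 + 4 + 1 + 2 + 2 = 36
distinct = 351 − 36 = 315

315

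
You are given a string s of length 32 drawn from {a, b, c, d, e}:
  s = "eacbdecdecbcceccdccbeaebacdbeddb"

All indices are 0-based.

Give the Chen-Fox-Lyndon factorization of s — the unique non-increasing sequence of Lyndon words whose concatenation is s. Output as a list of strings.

["e", "acbdecdecbcceccdccbeaebacdbeddb"]

emit factor 1: 'e' (i=0, period=1)
emit factor 2: 'acbdecdecbcceccdccbeaebacdbeddb' (i=1, period=31)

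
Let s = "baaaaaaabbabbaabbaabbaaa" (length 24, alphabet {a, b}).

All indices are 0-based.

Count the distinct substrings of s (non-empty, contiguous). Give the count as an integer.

212

sorted suffixes:
  #0 SA[0]=23  'a'
  #1 SA[1]=22  'aa'
  #2 SA[2]=21  'aaa'
  #3 SA[3]=1  'aaaaaaabbabbaabbaabbaaa'
  #4 SA[4]=2  'aaaaaabbabbaabbaabbaaa'
  #5 SA[5]=3  'aaaaabbabbaabbaabbaaa'
  #6 SA[6]=4  'aaaabbabbaabbaabbaaa'
  #7 SA[7]=5  'aaabbabbaabbaabbaaa'
  #8 SA[8]=17  'aabbaaa'
  #9 SA[9]=13  'aabbaabbaaa'
  #10 SA[10]=6  'aabbabbaabbaabbaaa'
  #11 SA[11]=18  'abbaaa'
  #12 SA[12]=14  'abbaabbaaa'
  #13 SA[13]=10  'abbaabbaabbaaa'
  #14 SA[14]=7  'abbabbaabbaabbaaa'
  #15 SA[15]=20  'baaa'
  #16 SA[16]=0  'baaaaaaabbabbaabbaabbaaa'
  #17 SA[17]=16  'baabbaaa'
  #18 SA[18]=12  'baabbaabbaaa'
  #19 SA[19]=9  'babbaabbaabbaaa'
  #20 SA[20]=19  'bbaaa'
  #21 SA[21]=15  'bbaabbaaa'
  #22 SA[22]=11  'bbaabbaabbaaa'
  #23 SA[23]=8  'bbabbaabbaabbaaa'

SA = [23, 22, 21, 1, 2, 3, 4, 5, 17, 13, 6, 18, 14, 10, 7, 20, 0, 16, 12, 9, 19, 15, 11, 8]
i: (SA[i-1],SA[i]) lcp shared
  1: (23,22) 1 'a'
  2: (22,21) 2 'aa'
  3: (21,1) 3 'aaa'
  4: (1,2) 6 'aaaaaa'
  5: (2,3) 5 'aaaaa'
  6: (3,4) 4 'aaaa'
  7: (4,5) 3 'aaa'
  8: (5,17) 2 'aa'
  9: (17,13) 6 'aabbaa'
  10: (13,6) 5 'aabba'
  11: (6,18) 1 'a'
  12: (18,14) 5 'abbaa'
  13: (14,10) 9 'abbaabbaa'
  14: (10,7) 4 'abba'
  15: (7,20) 0 ''
  16: (20,0) 4 'baaa'
  17: (0,16) 3 'baa'
  18: (16,12) 7 'baabbaa'
  19: (12,9) 2 'ba'
  20: (9,19) 1 'b'
  21: (19,15) 4 'bbaa'
  22: (15,11) 8 'bbaabbaa'
  23: (11,8) 3 'bba'

n(n+1)/2 = 24·25/2 = 300
Σ LCP = 0 + 1 + 2 + 3 + 6 + 5 + 4 + 3 + 2 + 6 + 5 + 1 + 5 + 9 + 4 + 0 + 4 + 3 + 7 + 2 + 1 + 4 + 8 + 3 = 88
distinct = 300 − 88 = 212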